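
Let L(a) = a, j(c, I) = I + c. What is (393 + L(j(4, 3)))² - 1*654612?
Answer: -494612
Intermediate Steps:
(393 + L(j(4, 3)))² - 1*654612 = (393 + (3 + 4))² - 1*654612 = (393 + 7)² - 654612 = 400² - 654612 = 160000 - 654612 = -494612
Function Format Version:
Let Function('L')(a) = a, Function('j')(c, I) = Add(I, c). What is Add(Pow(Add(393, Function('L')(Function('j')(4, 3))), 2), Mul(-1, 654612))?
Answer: -494612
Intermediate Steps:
Add(Pow(Add(393, Function('L')(Function('j')(4, 3))), 2), Mul(-1, 654612)) = Add(Pow(Add(393, Add(3, 4)), 2), Mul(-1, 654612)) = Add(Pow(Add(393, 7), 2), -654612) = Add(Pow(400, 2), -654612) = Add(160000, -654612) = -494612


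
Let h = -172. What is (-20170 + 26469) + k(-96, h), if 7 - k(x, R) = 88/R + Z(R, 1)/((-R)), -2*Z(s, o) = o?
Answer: 2169441/344 ≈ 6306.5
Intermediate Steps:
Z(s, o) = -o/2
k(x, R) = 7 - 177/(2*R) (k(x, R) = 7 - (88/R + (-½*1)/((-R))) = 7 - (88/R - (-1)/(2*R)) = 7 - (88/R + 1/(2*R)) = 7 - 177/(2*R))
(-20170 + 26469) + k(-96, h) = (-20170 + 26469) + (7 - 177/2/(-172)) = 6299 + (7 - 177/2*(-1/172)) = 6299 + (7 + 177/344) = 6299 + 2585/344 = 2169441/344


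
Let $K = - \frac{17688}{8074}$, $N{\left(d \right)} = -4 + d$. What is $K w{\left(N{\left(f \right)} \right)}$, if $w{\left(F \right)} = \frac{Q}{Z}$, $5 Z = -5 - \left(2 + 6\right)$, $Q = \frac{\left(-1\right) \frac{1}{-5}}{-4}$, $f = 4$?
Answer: $- \frac{201}{4771} \approx -0.04213$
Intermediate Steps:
$Q = - \frac{1}{20}$ ($Q = \left(-1\right) \left(- \frac{1}{5}\right) \left(- \frac{1}{4}\right) = \frac{1}{5} \left(- \frac{1}{4}\right) = - \frac{1}{20} \approx -0.05$)
$K = - \frac{804}{367}$ ($K = \left(-17688\right) \frac{1}{8074} = - \frac{804}{367} \approx -2.1907$)
$Z = - \frac{13}{5}$ ($Z = \frac{-5 - \left(2 + 6\right)}{5} = \frac{-5 - 8}{5} = \frac{1}{5} \left(-13\right) = - \frac{13}{5} \approx -2.6$)
$w{\left(F \right)} = \frac{1}{52}$ ($w{\left(F \right)} = - \frac{1}{20 \left(- \frac{13}{5}\right)} = \left(- \frac{1}{20}\right) \left(- \frac{5}{13}\right) = \frac{1}{52}$)
$K w{\left(N{\left(f \right)} \right)} = \left(- \frac{804}{367}\right) \frac{1}{52} = - \frac{201}{4771}$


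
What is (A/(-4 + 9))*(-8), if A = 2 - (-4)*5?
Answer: -176/5 ≈ -35.200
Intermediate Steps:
A = 22 (A = 2 - 1*(-20) = 2 + 20 = 22)
(A/(-4 + 9))*(-8) = (22/(-4 + 9))*(-8) = (22/5)*(-8) = -176/5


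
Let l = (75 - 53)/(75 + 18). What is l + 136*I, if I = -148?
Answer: -1871882/93 ≈ -20128.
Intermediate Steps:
l = 22/93 ≈ 0.23656
l + 136*I = 22/93 + 136*(-148) = 22/93 - 20128 = -1871882/93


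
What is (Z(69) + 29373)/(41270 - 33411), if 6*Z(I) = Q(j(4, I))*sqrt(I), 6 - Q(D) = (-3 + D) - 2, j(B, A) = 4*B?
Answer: 29373/7859 - 5*sqrt(69)/47154 ≈ 3.7366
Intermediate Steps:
Q(D) = 11 - D (Q(D) = 6 - ((-3 + D) - 2) = 6 - (-5 + D) = 6 + (5 - D) = 11 - D)
Z(I) = -5*sqrt(I)/6 (Z(I) = ((11 - 4*4)*sqrt(I))/6 = ((11 - 1*16)*sqrt(I))/6 = ((11 - 16)*sqrt(I))/6 = (-5*sqrt(I))/6 = -5*sqrt(I)/6)
(Z(69) + 29373)/(41270 - 33411) = (-5*sqrt(69)/6 + 29373)/(41270 - 33411) = (29373 - 5*sqrt(69)/6)/7859 = (29373 - 5*sqrt(69)/6)*(1/7859) = 29373/7859 - 5*sqrt(69)/47154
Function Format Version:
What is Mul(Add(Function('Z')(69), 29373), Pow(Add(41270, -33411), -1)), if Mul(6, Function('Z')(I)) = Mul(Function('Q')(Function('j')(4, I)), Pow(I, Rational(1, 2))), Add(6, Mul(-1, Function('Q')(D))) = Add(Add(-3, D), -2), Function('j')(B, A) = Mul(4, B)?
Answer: Add(Rational(29373, 7859), Mul(Rational(-5, 47154), Pow(69, Rational(1, 2)))) ≈ 3.7366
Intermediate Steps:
Function('Q')(D) = Add(11, Mul(-1, D)) (Function('Q')(D) = Add(6, Mul(-1, Add(Add(-3, D), -2))) = Add(6, Mul(-1, Add(-5, D))) = Add(6, Add(5, Mul(-1, D))) = Add(11, Mul(-1, D)))
Function('Z')(I) = Mul(Rational(-5, 6), Pow(I, Rational(1, 2))) (Function('Z')(I) = Mul(Rational(1, 6), Mul(Add(11, Mul(-1, Mul(4, 4))), Pow(I, Rational(1, 2)))) = Mul(Rational(1, 6), Mul(Add(11, Mul(-1, 16)), Pow(I, Rational(1, 2)))) = Mul(Rational(1, 6), Mul(Add(11, -16), Pow(I, Rational(1, 2)))) = Mul(Rational(1, 6), Mul(-5, Pow(I, Rational(1, 2)))) = Mul(Rational(-5, 6), Pow(I, Rational(1, 2))))
Mul(Add(Function('Z')(69), 29373), Pow(Add(41270, -33411), -1)) = Mul(Add(Mul(Rational(-5, 6), Pow(69, Rational(1, 2))), 29373), Pow(Add(41270, -33411), -1)) = Mul(Add(29373, Mul(Rational(-5, 6), Pow(69, Rational(1, 2)))), Pow(7859, -1)) = Mul(Add(29373, Mul(Rational(-5, 6), Pow(69, Rational(1, 2)))), Rational(1, 7859)) = Add(Rational(29373, 7859), Mul(Rational(-5, 47154), Pow(69, Rational(1, 2))))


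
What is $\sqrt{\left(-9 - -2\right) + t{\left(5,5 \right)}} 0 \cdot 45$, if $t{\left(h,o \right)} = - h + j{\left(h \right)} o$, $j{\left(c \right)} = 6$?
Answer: $0$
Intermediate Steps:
$t{\left(h,o \right)} = - h + 6 o$
$\sqrt{\left(-9 - -2\right) + t{\left(5,5 \right)}} 0 \cdot 45 = \sqrt{\left(-9 - -2\right) + \left(\left(-1\right) 5 + 6 \cdot 5\right)} 0 \cdot 45 = \sqrt{\left(-9 + 2\right) + \left(-5 + 30\right)} 0 \cdot 45 = \sqrt{-7 + 25} \cdot 0 \cdot 45 = \sqrt{18} \cdot 0 \cdot 45 = 3 \sqrt{2} \cdot 0 \cdot 45 = 0 \cdot 45 = 0$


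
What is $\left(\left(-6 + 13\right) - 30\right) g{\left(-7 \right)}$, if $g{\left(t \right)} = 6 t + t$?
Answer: $1127$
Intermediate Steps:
$g{\left(t \right)} = 7 t$
$\left(\left(-6 + 13\right) - 30\right) g{\left(-7 \right)} = \left(\left(-6 + 13\right) - 30\right) 7 \left(-7\right) = \left(7 - 30\right) \left(-49\right) = \left(-23\right) \left(-49\right) = 1127$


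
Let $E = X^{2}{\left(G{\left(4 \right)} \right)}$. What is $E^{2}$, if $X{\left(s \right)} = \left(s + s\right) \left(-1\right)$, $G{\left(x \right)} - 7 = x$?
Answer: $234256$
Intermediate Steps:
$G{\left(x \right)} = 7 + x$
$X{\left(s \right)} = - 2 s$ ($X{\left(s \right)} = 2 s \left(-1\right) = - 2 s$)
$E = 484$ ($E = \left(- 2 \left(7 + 4\right)\right)^{2} = \left(\left(-2\right) 11\right)^{2} = \left(-22\right)^{2} = 484$)
$E^{2} = 484^{2} = 234256$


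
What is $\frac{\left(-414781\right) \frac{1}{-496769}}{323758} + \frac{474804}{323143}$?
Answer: $\frac{741400546419397}{504582893713262} \approx 1.4693$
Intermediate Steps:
$\frac{\left(-414781\right) \frac{1}{-496769}}{323758} + \frac{474804}{323143} = \left(-414781\right) \left(- \frac{1}{496769}\right) \frac{1}{323758} + 474804 \cdot \frac{1}{323143} = \frac{4027}{4823} \cdot \frac{1}{323758} + \frac{474804}{323143} = \frac{4027}{1561484834} + \frac{474804}{323143} = \frac{741400546419397}{504582893713262}$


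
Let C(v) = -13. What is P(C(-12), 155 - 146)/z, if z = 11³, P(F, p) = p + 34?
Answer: 43/1331 ≈ 0.032307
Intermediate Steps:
P(F, p) = 34 + p
z = 1331
P(C(-12), 155 - 146)/z = (34 + (155 - 146))/1331 = (34 + 9)*(1/1331) = 43*(1/1331) = 43/1331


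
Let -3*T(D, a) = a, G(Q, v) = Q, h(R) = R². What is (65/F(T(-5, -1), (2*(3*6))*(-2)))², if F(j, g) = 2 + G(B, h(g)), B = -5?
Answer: 4225/9 ≈ 469.44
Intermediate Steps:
T(D, a) = -a/3
F(j, g) = -3 (F(j, g) = 2 - 5 = -3)
(65/F(T(-5, -1), (2*(3*6))*(-2)))² = (65/(-3))² = (65*(-⅓))² = (-65/3)² = 4225/9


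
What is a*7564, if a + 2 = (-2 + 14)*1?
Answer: 75640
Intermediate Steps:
a = 10 (a = -2 + (-2 + 14)*1 = -2 + 12*1 = -2 + 12 = 10)
a*7564 = 10*7564 = 75640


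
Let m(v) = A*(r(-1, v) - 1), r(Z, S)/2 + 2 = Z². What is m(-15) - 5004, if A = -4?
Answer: -4992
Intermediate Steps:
r(Z, S) = -4 + 2*Z²
m(v) = 12 (m(v) = -4*((-4 + 2*(-1)²) - 1) = -4*((-4 + 2*1) - 1) = -4*((-4 + 2) - 1) = -4*(-2 - 1) = -4*(-3) = 12)
m(-15) - 5004 = 12 - 5004 = -4992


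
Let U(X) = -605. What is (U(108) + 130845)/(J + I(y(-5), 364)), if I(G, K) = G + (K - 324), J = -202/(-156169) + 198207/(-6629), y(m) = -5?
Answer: 13483021776224/528110061 ≈ 25531.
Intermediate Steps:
J = -30952449925/1035244301 (J = -202*(-1/156169) + 198207*(-1/6629) = 202/156169 - 198207/6629 = -30952449925/1035244301 ≈ -29.899)
I(G, K) = -324 + G + K (I(G, K) = G + (-324 + K) = -324 + G + K)
(U(108) + 130845)/(J + I(y(-5), 364)) = (-605 + 130845)/(-30952449925/1035244301 + (-324 - 5 + 364)) = 130240/(-30952449925/1035244301 + 35) = 130240/(5281100610/1035244301) = 130240*(1035244301/5281100610) = 13483021776224/528110061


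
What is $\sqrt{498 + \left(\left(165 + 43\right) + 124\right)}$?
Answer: $\sqrt{830} \approx 28.81$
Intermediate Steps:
$\sqrt{498 + \left(\left(165 + 43\right) + 124\right)} = \sqrt{498 + \left(208 + 124\right)} = \sqrt{498 + 332} = \sqrt{830}$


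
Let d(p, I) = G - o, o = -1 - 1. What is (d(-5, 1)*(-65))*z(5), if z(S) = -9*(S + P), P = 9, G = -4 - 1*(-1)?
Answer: -8190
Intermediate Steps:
G = -3 (G = -4 + 1 = -3)
o = -2
d(p, I) = -1 (d(p, I) = -3 - 1*(-2) = -3 + 2 = -1)
z(S) = -81 - 9*S (z(S) = -9*(S + 9) = -9*(9 + S) = -81 - 9*S)
(d(-5, 1)*(-65))*z(5) = (-1*(-65))*(-81 - 9*5) = 65*(-81 - 45) = 65*(-126) = -8190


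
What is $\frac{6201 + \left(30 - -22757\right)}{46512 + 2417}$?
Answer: $\frac{28988}{48929} \approx 0.59245$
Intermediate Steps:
$\frac{6201 + \left(30 - -22757\right)}{46512 + 2417} = \frac{6201 + \left(30 + 22757\right)}{48929} = \left(6201 + 22787\right) \frac{1}{48929} = 28988 \cdot \frac{1}{48929} = \frac{28988}{48929}$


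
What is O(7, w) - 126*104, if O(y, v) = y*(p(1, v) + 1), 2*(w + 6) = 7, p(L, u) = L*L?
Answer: -13090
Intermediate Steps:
p(L, u) = L²
w = -5/2 (w = -6 + (½)*7 = -6 + 7/2 = -5/2 ≈ -2.5000)
O(y, v) = 2*y (O(y, v) = y*(1² + 1) = y*(1 + 1) = y*2 = 2*y)
O(7, w) - 126*104 = 2*7 - 126*104 = 14 - 13104 = -13090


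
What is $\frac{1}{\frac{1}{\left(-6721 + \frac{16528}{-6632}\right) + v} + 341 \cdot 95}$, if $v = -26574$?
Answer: $\frac{27603621}{894219301466} \approx 3.0869 \cdot 10^{-5}$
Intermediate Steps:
$\frac{1}{\frac{1}{\left(-6721 + \frac{16528}{-6632}\right) + v} + 341 \cdot 95} = \frac{1}{\frac{1}{\left(-6721 + \frac{16528}{-6632}\right) - 26574} + 341 \cdot 95} = \frac{1}{\frac{1}{\left(-6721 + 16528 \left(- \frac{1}{6632}\right)\right) - 26574} + 32395} = \frac{1}{\frac{1}{\left(-6721 - \frac{2066}{829}\right) - 26574} + 32395} = \frac{1}{\frac{1}{- \frac{5573775}{829} - 26574} + 32395} = \frac{1}{\frac{1}{- \frac{27603621}{829}} + 32395} = \frac{1}{- \frac{829}{27603621} + 32395} = \frac{1}{\frac{894219301466}{27603621}} = \frac{27603621}{894219301466}$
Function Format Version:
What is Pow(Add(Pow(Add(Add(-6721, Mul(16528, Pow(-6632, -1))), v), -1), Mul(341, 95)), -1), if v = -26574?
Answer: Rational(27603621, 894219301466) ≈ 3.0869e-5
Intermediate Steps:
Pow(Add(Pow(Add(Add(-6721, Mul(16528, Pow(-6632, -1))), v), -1), Mul(341, 95)), -1) = Pow(Add(Pow(Add(Add(-6721, Mul(16528, Pow(-6632, -1))), -26574), -1), Mul(341, 95)), -1) = Pow(Add(Pow(Add(Add(-6721, Mul(16528, Rational(-1, 6632))), -26574), -1), 32395), -1) = Pow(Add(Pow(Add(Add(-6721, Rational(-2066, 829)), -26574), -1), 32395), -1) = Pow(Add(Pow(Add(Rational(-5573775, 829), -26574), -1), 32395), -1) = Pow(Add(Pow(Rational(-27603621, 829), -1), 32395), -1) = Pow(Add(Rational(-829, 27603621), 32395), -1) = Pow(Rational(894219301466, 27603621), -1) = Rational(27603621, 894219301466)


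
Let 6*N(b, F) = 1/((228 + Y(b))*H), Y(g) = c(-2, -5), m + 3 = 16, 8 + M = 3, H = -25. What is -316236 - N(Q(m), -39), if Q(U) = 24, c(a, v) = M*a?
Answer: -11289625199/35700 ≈ -3.1624e+5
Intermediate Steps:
M = -5 (M = -8 + 3 = -5)
m = 13 (m = -3 + 16 = 13)
c(a, v) = -5*a
Y(g) = 10 (Y(g) = -5*(-2) = 10)
N(b, F) = -1/35700 (N(b, F) = (1/((228 + 10)*(-25)))/6 = (-1/25/238)/6 = ((1/238)*(-1/25))/6 = (⅙)*(-1/5950) = -1/35700)
-316236 - N(Q(m), -39) = -316236 - 1*(-1/35700) = -316236 + 1/35700 = -11289625199/35700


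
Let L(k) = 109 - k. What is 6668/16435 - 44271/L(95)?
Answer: -727500533/230090 ≈ -3161.8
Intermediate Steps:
6668/16435 - 44271/L(95) = 6668/16435 - 44271/(109 - 1*95) = 6668*(1/16435) - 44271/(109 - 95) = 6668/16435 - 44271/14 = -727500533/230090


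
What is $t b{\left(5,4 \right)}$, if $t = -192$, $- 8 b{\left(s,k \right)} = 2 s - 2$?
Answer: $192$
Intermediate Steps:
$b{\left(s,k \right)} = \frac{1}{4} - \frac{s}{4}$ ($b{\left(s,k \right)} = - \frac{2 s - 2}{8} = - \frac{-2 + 2 s}{8} = \frac{1}{4} - \frac{s}{4}$)
$t b{\left(5,4 \right)} = - 192 \left(\frac{1}{4} - \frac{5}{4}\right) = \left(-192\right) \left(-1\right) = 192$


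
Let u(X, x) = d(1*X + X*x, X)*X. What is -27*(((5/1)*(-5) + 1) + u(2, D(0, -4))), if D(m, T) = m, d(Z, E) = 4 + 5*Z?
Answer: -108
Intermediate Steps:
u(X, x) = X*(4 + 5*X + 5*X*x) (u(X, x) = (4 + 5*(1*X + X*x))*X = (4 + 5*(X + X*x))*X = (4 + (5*X + 5*X*x))*X = (4 + 5*X + 5*X*x)*X = X*(4 + 5*X + 5*X*x))
-27*(((5/1)*(-5) + 1) + u(2, D(0, -4))) = -27*(((5/1)*(-5) + 1) + 2*(4 + 5*2*(1 + 0))) = -27*(((5*1)*(-5) + 1) + 2*(4 + 5*2*1)) = -27*((5*(-5) + 1) + 2*(4 + 10)) = -27*((-25 + 1) + 2*14) = -27*(-24 + 28) = -27*4 = -108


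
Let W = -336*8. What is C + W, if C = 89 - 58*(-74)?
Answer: 1693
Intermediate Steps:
C = 4381 (C = 89 + 4292 = 4381)
W = -2688
C + W = 4381 - 2688 = 1693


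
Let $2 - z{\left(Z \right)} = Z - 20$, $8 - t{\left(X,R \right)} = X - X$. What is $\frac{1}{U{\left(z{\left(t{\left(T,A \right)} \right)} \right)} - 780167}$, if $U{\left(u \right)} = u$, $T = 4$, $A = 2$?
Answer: $- \frac{1}{780153} \approx -1.2818 \cdot 10^{-6}$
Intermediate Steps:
$t{\left(X,R \right)} = 8$ ($t{\left(X,R \right)} = 8 - \left(X - X\right) = 8 - 0 = 8 + 0 = 8$)
$z{\left(Z \right)} = 22 - Z$ ($z{\left(Z \right)} = 2 - \left(Z - 20\right) = 2 - \left(-20 + Z\right) = 22 - Z$)
$\frac{1}{U{\left(z{\left(t{\left(T,A \right)} \right)} \right)} - 780167} = \frac{1}{\left(22 - 8\right) - 780167} = \frac{1}{14 - 780167} = \frac{1}{-780153} = - \frac{1}{780153}$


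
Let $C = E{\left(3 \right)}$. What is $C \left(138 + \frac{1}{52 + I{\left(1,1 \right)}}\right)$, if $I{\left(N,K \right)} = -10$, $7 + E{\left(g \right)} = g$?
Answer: $- \frac{11594}{21} \approx -552.1$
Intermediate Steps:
$E{\left(g \right)} = -7 + g$
$C = -4$ ($C = -7 + 3 = -4$)
$C \left(138 + \frac{1}{52 + I{\left(1,1 \right)}}\right) = - 4 \left(138 + \frac{1}{52 - 10}\right) = - 4 \left(138 + \frac{1}{42}\right) = \left(-4\right) \frac{5797}{42} = - \frac{11594}{21}$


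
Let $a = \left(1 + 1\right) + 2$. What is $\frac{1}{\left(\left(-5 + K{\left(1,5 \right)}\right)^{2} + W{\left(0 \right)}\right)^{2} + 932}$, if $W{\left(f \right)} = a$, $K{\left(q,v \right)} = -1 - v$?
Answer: $\frac{1}{16557} \approx 6.0397 \cdot 10^{-5}$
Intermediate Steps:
$a = 4$ ($a = 2 + 2 = 4$)
$W{\left(f \right)} = 4$
$\frac{1}{\left(\left(-5 + K{\left(1,5 \right)}\right)^{2} + W{\left(0 \right)}\right)^{2} + 932} = \frac{1}{\left(\left(-5 - 6\right)^{2} + 4\right)^{2} + 932} = \frac{1}{\left(\left(-11\right)^{2} + 4\right)^{2} + 932} = \frac{1}{\left(121 + 4\right)^{2} + 932} = \frac{1}{125^{2} + 932} = \frac{1}{15625 + 932} = \frac{1}{16557}$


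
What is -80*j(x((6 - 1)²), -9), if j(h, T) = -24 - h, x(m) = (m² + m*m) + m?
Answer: 103920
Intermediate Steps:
x(m) = m + 2*m² (x(m) = (m² + m²) + m = 2*m² + m = m + 2*m²)
-80*j(x((6 - 1)²), -9) = -80*(-24 - (6 - 1)²*(1 + 2*(6 - 1)²)) = -80*(-24 - 5²*(1 + 2*5²)) = -80*(-24 - 25*(1 + 2*25)) = -80*(-24 - 25*(1 + 50)) = -80*(-24 - 25*51) = -80*(-24 - 1*1275) = -80*(-24 - 1275) = -80*(-1299) = 103920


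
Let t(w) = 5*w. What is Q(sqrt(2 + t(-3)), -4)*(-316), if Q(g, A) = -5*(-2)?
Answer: -3160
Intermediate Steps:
Q(g, A) = 10
Q(sqrt(2 + t(-3)), -4)*(-316) = 10*(-316) = -3160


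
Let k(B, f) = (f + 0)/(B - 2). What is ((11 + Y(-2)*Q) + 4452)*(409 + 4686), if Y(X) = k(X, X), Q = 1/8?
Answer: 363828855/16 ≈ 2.2739e+7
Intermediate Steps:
k(B, f) = f/(-2 + B)
Q = ⅛ ≈ 0.12500
Y(X) = X/(-2 + X)
((11 + Y(-2)*Q) + 4452)*(409 + 4686) = ((11 - 2/(-2 - 2)*(⅛)) + 4452)*(409 + 4686) = ((11 - 2/(-4)*(⅛)) + 4452)*5095 = ((11 - 2*(-¼)*(⅛)) + 4452)*5095 = ((11 + (½)*(⅛)) + 4452)*5095 = ((11 + 1/16) + 4452)*5095 = (177/16 + 4452)*5095 = (71409/16)*5095 = 363828855/16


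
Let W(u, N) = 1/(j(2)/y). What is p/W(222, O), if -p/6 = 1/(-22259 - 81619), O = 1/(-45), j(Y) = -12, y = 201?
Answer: -4/1159971 ≈ -3.4484e-6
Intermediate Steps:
O = -1/45 ≈ -0.022222
W(u, N) = -67/4 (W(u, N) = 1/(-12/201) = 1/(-12*1/201) = 1/(-4/67) = -67/4)
p = 1/17313 (p = -6/(-22259 - 81619) = -6/(-103878) = -6*(-1/103878) = 1/17313 ≈ 5.7760e-5)
p/W(222, O) = 1/(17313*(-67/4)) = (1/17313)*(-4/67) = -4/1159971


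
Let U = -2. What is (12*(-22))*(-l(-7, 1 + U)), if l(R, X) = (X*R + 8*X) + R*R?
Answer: 12672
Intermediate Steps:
l(R, X) = R² + 8*X + R*X (l(R, X) = (R*X + 8*X) + R² = (8*X + R*X) + R² = R² + 8*X + R*X)
(12*(-22))*(-l(-7, 1 + U)) = (12*(-22))*(-((-7)² + 8*(1 - 2) - 7*(1 - 2))) = -(-264)*(49 + 8*(-1) - 7*(-1)) = -(-264)*(49 - 8 + 7) = -(-264)*48 = -264*(-48) = 12672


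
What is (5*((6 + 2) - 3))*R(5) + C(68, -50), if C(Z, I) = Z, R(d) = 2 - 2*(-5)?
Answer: 368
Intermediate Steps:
R(d) = 12 (R(d) = 2 + 10 = 12)
(5*((6 + 2) - 3))*R(5) + C(68, -50) = (5*((6 + 2) - 3))*12 + 68 = (5*(8 - 3))*12 + 68 = (5*5)*12 + 68 = 25*12 + 68 = 300 + 68 = 368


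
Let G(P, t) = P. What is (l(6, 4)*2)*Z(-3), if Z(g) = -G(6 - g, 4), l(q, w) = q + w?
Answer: -180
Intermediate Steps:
Z(g) = -6 + g (Z(g) = -(6 - g) = -6 + g)
(l(6, 4)*2)*Z(-3) = ((6 + 4)*2)*(-6 - 3) = (10*2)*(-9) = 20*(-9) = -180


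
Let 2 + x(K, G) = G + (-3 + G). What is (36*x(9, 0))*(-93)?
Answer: 16740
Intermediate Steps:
x(K, G) = -5 + 2*G (x(K, G) = -2 + (G + (-3 + G)) = -2 + (-3 + 2*G) = -5 + 2*G)
(36*x(9, 0))*(-93) = (36*(-5 + 2*0))*(-93) = (36*(-5 + 0))*(-93) = (36*(-5))*(-93) = -180*(-93) = 16740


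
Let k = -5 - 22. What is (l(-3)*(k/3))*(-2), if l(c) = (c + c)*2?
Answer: -216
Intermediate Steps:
k = -27
l(c) = 4*c (l(c) = (2*c)*2 = 4*c)
(l(-3)*(k/3))*(-2) = ((4*(-3))*(-27/3))*(-2) = -(-324)/3*(-2) = -12*(-9)*(-2) = 108*(-2) = -216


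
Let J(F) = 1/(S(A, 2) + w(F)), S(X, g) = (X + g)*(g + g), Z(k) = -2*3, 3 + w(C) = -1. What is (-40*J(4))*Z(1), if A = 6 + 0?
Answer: 60/7 ≈ 8.5714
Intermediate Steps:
w(C) = -4 (w(C) = -3 - 1 = -4)
Z(k) = -6
A = 6
S(X, g) = 2*g*(X + g) (S(X, g) = (X + g)*(2*g) = 2*g*(X + g))
J(F) = 1/28 (J(F) = 1/(2*2*(6 + 2) - 4) = 1/(2*2*8 - 4) = 1/(32 - 4) = 1/28)
(-40*J(4))*Z(1) = -40*1/28*(-6) = -10/7*(-6) = 60/7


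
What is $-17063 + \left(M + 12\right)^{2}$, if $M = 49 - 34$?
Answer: $-16334$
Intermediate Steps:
$M = 15$ ($M = 49 - 34 = 15$)
$-17063 + \left(M + 12\right)^{2} = -17063 + \left(15 + 12\right)^{2} = -17063 + 27^{2} = -17063 + 729 = -16334$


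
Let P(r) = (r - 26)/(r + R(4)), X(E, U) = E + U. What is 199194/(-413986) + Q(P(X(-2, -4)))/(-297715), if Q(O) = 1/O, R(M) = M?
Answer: -474424540673/985998735920 ≈ -0.48116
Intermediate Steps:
P(r) = (-26 + r)/(4 + r) (P(r) = (r - 26)/(r + 4) = (-26 + r)/(4 + r))
199194/(-413986) + Q(P(X(-2, -4)))/(-297715) = 199194/(-413986) + 1/(((-26 + (-2 - 4))/(4 + (-2 - 4)))*(-297715)) = 199194*(-1/413986) - 1/297715/((-26 - 6)/(4 - 6)) = -99597/206993 - 1/297715/(-32/(-2)) = -99597/206993 - 1/297715/(-1/2*(-32)) = -99597/206993 - 1/297715/16 = -99597/206993 + (1/16)*(-1/297715) = -99597/206993 - 1/4763440 = -474424540673/985998735920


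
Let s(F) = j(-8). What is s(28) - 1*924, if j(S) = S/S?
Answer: -923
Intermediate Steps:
j(S) = 1
s(F) = 1
s(28) - 1*924 = 1 - 1*924 = 1 - 924 = -923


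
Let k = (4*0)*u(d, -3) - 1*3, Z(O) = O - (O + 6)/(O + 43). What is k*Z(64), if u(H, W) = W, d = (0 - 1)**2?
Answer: -20334/107 ≈ -190.04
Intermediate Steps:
Z(O) = O - (6 + O)/(43 + O)
d = 1 (d = (-1)**2 = 1)
k = -3 (k = (4*0)*(-3) - 1*3 = 0*(-3) - 3 = 0 - 3 = -3)
k*Z(64) = -3*(-6 + 64**2 + 42*64)/(43 + 64) = -3*(-6 + 4096 + 2688)/107 = -3*6778/107 = -20334/107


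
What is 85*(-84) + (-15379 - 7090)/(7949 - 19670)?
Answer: -83665471/11721 ≈ -7138.1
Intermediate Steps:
85*(-84) + (-15379 - 7090)/(7949 - 19670) = -7140 - 22469/(-11721) = -7140 - 22469*(-1/11721) = -7140 + 22469/11721 = -83665471/11721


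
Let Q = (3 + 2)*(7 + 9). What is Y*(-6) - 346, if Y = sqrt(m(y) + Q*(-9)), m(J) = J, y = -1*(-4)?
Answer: -346 - 12*I*sqrt(179) ≈ -346.0 - 160.55*I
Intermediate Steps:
y = 4
Q = 80 (Q = 5*16 = 80)
Y = 2*I*sqrt(179) (Y = sqrt(4 + 80*(-9)) = sqrt(4 - 720) = sqrt(-716) = 2*I*sqrt(179) ≈ 26.758*I)
Y*(-6) - 346 = (2*I*sqrt(179))*(-6) - 346 = -12*I*sqrt(179) - 346 = -346 - 12*I*sqrt(179)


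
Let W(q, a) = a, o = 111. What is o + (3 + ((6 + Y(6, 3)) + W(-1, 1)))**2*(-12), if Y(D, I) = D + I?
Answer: -4221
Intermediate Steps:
o + (3 + ((6 + Y(6, 3)) + W(-1, 1)))**2*(-12) = 111 + (3 + ((6 + (6 + 3)) + 1))**2*(-12) = 111 + (3 + ((6 + 9) + 1))**2*(-12) = 111 + (3 + (15 + 1))**2*(-12) = 111 + (3 + 16)**2*(-12) = 111 + 19**2*(-12) = 111 + 361*(-12) = 111 - 4332 = -4221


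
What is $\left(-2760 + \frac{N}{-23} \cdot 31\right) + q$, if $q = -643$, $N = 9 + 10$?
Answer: $- \frac{78858}{23} \approx -3428.6$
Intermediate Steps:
$N = 19$
$\left(-2760 + \frac{N}{-23} \cdot 31\right) + q = \left(-2760 + \frac{19}{-23} \cdot 31\right) - 643 = \left(-2760 + 19 \left(- \frac{1}{23}\right) 31\right) - 643 = \left(-2760 - \frac{589}{23}\right) - 643 = - \frac{64069}{23} - 643 = - \frac{78858}{23}$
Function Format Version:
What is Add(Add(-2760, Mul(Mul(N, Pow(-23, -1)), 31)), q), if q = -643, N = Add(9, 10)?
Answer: Rational(-78858, 23) ≈ -3428.6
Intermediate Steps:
N = 19
Add(Add(-2760, Mul(Mul(N, Pow(-23, -1)), 31)), q) = Add(Add(-2760, Mul(Mul(19, Pow(-23, -1)), 31)), -643) = Add(Add(-2760, Mul(Mul(19, Rational(-1, 23)), 31)), -643) = Add(Add(-2760, Mul(Rational(-19, 23), 31)), -643) = Add(Add(-2760, Rational(-589, 23)), -643) = Add(Rational(-64069, 23), -643) = Rational(-78858, 23)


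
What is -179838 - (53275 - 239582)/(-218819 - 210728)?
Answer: -77249059693/429547 ≈ -1.7984e+5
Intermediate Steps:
-179838 - (53275 - 239582)/(-218819 - 210728) = -179838 - (-186307)/(-429547) = -179838 - (-186307)*(-1)/429547 = -179838 - 1*186307/429547 = -179838 - 186307/429547 = -77249059693/429547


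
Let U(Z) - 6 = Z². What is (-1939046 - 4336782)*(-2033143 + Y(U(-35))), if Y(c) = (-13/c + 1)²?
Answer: 19335475413007634972/1515361 ≈ 1.2760e+13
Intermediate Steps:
U(Z) = 6 + Z²
Y(c) = (1 - 13/c)²
(-1939046 - 4336782)*(-2033143 + Y(U(-35))) = (-1939046 - 4336782)*(-2033143 + (-13 + (6 + (-35)²))²/(6 + (-35)²)²) = -6275828*(-2033143 + (-13 + (6 + 1225))²/(6 + 1225)²) = -6275828*(-2033143 + (-13 + 1231)²/1231²) = -6275828*(-2033143 + (1/1515361)*1218²) = -6275828*(-2033143 + (1/1515361)*1483524) = -6275828*(-2033143 + 1483524/1515361) = -6275828*(-3080944126099/1515361) = 19335475413007634972/1515361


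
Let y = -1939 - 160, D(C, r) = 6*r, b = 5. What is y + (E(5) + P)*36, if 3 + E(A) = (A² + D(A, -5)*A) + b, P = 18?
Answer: -5879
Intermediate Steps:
E(A) = 2 + A² - 30*A (E(A) = -3 + ((A² + (6*(-5))*A) + 5) = -3 + ((A² - 30*A) + 5) = -3 + (5 + A² - 30*A) = 2 + A² - 30*A)
y = -2099
y + (E(5) + P)*36 = -2099 + ((2 + 5² - 30*5) + 18)*36 = -2099 + ((2 + 25 - 150) + 18)*36 = -2099 + (-123 + 18)*36 = -2099 - 105*36 = -2099 - 3780 = -5879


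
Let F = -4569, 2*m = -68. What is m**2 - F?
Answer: 5725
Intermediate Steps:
m = -34 (m = (1/2)*(-68) = -34)
m**2 - F = (-34)**2 - 1*(-4569) = 1156 + 4569 = 5725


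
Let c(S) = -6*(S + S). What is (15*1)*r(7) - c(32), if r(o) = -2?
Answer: 354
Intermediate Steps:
c(S) = -12*S
(15*1)*r(7) - c(32) = (15*1)*(-2) - (-12)*32 = 15*(-2) - 1*(-384) = -30 + 384 = 354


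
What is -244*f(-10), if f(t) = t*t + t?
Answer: -21960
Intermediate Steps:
f(t) = t + t**2 (f(t) = t**2 + t = t + t**2)
-244*f(-10) = -(-2440)*(1 - 10) = -(-2440)*(-9) = -244*90 = -21960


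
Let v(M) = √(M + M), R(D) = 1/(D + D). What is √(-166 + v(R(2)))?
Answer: √(-664 + 2*√2)/2 ≈ 12.857*I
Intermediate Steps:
R(D) = 1/(2*D)
v(M) = √2*√M (v(M) = √(2*M) = √2*√M)
√(-166 + v(R(2))) = √(-166 + √2*√((½)/2)) = √(-166 + √2*√((½)*(½))) = √(-166 + √2*√(¼)) = √(-166 + √2*(½)) = √(-166 + √2/2)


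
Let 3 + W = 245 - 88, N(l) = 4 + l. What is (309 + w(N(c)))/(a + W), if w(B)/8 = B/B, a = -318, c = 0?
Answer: -317/164 ≈ -1.9329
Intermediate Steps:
W = 154 (W = -3 + (245 - 88) = -3 + 157 = 154)
w(B) = 8 (w(B) = 8*(B/B) = 8*1 = 8)
(309 + w(N(c)))/(a + W) = (309 + 8)/(-318 + 154) = 317/(-164) = 317*(-1/164) = -317/164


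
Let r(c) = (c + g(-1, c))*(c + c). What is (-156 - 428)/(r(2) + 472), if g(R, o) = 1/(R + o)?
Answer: -146/121 ≈ -1.2066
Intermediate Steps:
r(c) = 2*c*(c + 1/(-1 + c)) (r(c) = (c + 1/(-1 + c))*(c + c) = (c + 1/(-1 + c))*(2*c) = 2*c*(c + 1/(-1 + c)))
(-156 - 428)/(r(2) + 472) = (-156 - 428)/(2*2*(1 + 2*(-1 + 2))/(-1 + 2) + 472) = -584/(2*2*(1 + 2*1)/1 + 472) = -584/(2*2*1*(1 + 2) + 472) = -584/(2*2*1*3 + 472) = -584/(12 + 472) = -584/484 = -584*1/484 = -146/121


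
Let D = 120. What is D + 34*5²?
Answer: 970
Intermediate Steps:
D + 34*5² = 120 + 34*5² = 120 + 34*25 = 120 + 850 = 970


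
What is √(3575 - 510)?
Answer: √3065 ≈ 55.362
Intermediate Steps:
√(3575 - 510) = √3065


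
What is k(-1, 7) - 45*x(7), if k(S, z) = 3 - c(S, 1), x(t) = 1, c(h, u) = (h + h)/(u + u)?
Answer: -41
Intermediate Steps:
c(h, u) = h/u (c(h, u) = (2*h)/((2*u)) = (2*h)*(1/(2*u)) = h/u)
k(S, z) = 3 - S (k(S, z) = 3 - S/1 = 3 - S)
k(-1, 7) - 45*x(7) = (3 - 1*(-1)) - 45*1 = (3 + 1) - 45 = 4 - 45 = -41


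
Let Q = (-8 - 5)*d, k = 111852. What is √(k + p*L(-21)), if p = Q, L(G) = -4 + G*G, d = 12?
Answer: 4*√2730 ≈ 209.00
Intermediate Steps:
L(G) = -4 + G²
Q = -156 (Q = (-8 - 5)*12 = -13*12 = -156)
p = -156
√(k + p*L(-21)) = √(111852 - 156*(-4 + (-21)²)) = √(111852 - 156*(-4 + 441)) = √(111852 - 156*437) = √(111852 - 68172) = √43680 = 4*√2730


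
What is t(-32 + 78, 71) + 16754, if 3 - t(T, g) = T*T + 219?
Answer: 14422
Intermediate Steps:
t(T, g) = -216 - T² (t(T, g) = 3 - (T*T + 219) = 3 - (T² + 219) = 3 - (219 + T²) = 3 + (-219 - T²) = -216 - T²)
t(-32 + 78, 71) + 16754 = (-216 - (-32 + 78)²) + 16754 = (-216 - 1*46²) + 16754 = (-216 - 1*2116) + 16754 = (-216 - 2116) + 16754 = -2332 + 16754 = 14422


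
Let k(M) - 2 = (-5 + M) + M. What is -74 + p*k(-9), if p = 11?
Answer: -305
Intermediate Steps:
k(M) = -3 + 2*M (k(M) = 2 + ((-5 + M) + M) = 2 + (-5 + 2*M) = -3 + 2*M)
-74 + p*k(-9) = -74 + 11*(-3 + 2*(-9)) = -74 + 11*(-3 - 18) = -74 + 11*(-21) = -74 - 231 = -305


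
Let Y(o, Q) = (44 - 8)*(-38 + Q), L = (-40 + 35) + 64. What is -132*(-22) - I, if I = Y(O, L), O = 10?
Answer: 2148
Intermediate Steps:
L = 59 (L = -5 + 64 = 59)
Y(o, Q) = -1368 + 36*Q (Y(o, Q) = 36*(-38 + Q) = -1368 + 36*Q)
I = 756 (I = -1368 + 36*59 = -1368 + 2124 = 756)
-132*(-22) - I = -132*(-22) - 1*756 = 2904 - 756 = 2148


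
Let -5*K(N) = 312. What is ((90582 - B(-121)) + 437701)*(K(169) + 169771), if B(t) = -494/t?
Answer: 54240352661707/605 ≈ 8.9654e+10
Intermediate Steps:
K(N) = -312/5 (K(N) = -1/5*312 = -312/5)
((90582 - B(-121)) + 437701)*(K(169) + 169771) = ((90582 - (-494)/(-121)) + 437701)*(-312/5 + 169771) = ((90582 - (-494)*(-1)/121) + 437701)*(848543/5) = ((90582 - 1*494/121) + 437701)*(848543/5) = ((90582 - 494/121) + 437701)*(848543/5) = (10959928/121 + 437701)*(848543/5) = (63921749/121)*(848543/5) = 54240352661707/605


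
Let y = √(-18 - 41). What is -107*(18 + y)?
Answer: -1926 - 107*I*√59 ≈ -1926.0 - 821.88*I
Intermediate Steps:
y = I*√59 (y = √(-59) = I*√59 ≈ 7.6811*I)
-107*(18 + y) = -107*(18 + I*√59) = -1926 - 107*I*√59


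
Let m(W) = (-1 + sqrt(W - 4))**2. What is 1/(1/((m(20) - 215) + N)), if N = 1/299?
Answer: -61593/299 ≈ -206.00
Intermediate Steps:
m(W) = (-1 + sqrt(-4 + W))**2
N = 1/299 ≈ 0.0033445
1/(1/((m(20) - 215) + N)) = 1/(1/(((-1 + sqrt(-4 + 20))**2 - 215) + 1/299)) = 1/(1/(((-1 + sqrt(16))**2 - 215) + 1/299)) = 1/(1/(((-1 + 4)**2 - 215) + 1/299)) = 1/(1/((3**2 - 215) + 1/299)) = 1/(1/((9 - 215) + 1/299)) = 1/(1/(-206 + 1/299)) = 1/(1/(-61593/299)) = 1/(-299/61593) = -61593/299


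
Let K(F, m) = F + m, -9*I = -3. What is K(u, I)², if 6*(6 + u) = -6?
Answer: 400/9 ≈ 44.444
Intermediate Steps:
u = -7 (u = -6 + (⅙)*(-6) = -6 - 1 = -7)
I = ⅓ (I = -⅑*(-3) = ⅓ ≈ 0.33333)
K(u, I)² = (-7 + ⅓)² = (-20/3)² = 400/9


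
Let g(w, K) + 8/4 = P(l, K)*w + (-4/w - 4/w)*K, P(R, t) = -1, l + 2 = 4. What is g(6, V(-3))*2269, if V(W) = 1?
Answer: -63532/3 ≈ -21177.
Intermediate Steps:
l = 2 (l = -2 + 4 = 2)
g(w, K) = -2 - w - 8*K/w (g(w, K) = -2 + (-w + (-4/w - 4/w)*K) = -2 + (-w + (-8/w)*K) = -2 + (-w - 8*K/w) = -2 - w - 8*K/w)
g(6, V(-3))*2269 = (-2 - 1*6 - 8*1/6)*2269 = (-2 - 6 - 8*1*⅙)*2269 = (-2 - 6 - 4/3)*2269 = -28/3*2269 = -63532/3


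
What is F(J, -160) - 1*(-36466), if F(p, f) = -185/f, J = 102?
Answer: 1166949/32 ≈ 36467.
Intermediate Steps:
F(J, -160) - 1*(-36466) = -185/(-160) - 1*(-36466) = -185*(-1/160) + 36466 = 37/32 + 36466 = 1166949/32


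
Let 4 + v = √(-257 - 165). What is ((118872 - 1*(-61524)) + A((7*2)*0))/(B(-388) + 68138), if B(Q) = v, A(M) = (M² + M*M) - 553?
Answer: 6126711481/2321121189 - 179843*I*√422/4642242378 ≈ 2.6395 - 0.00079583*I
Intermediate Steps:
A(M) = -553 + 2*M² (A(M) = (M² + M²) - 553 = 2*M² - 553 = -553 + 2*M²)
v = -4 + I*√422 (v = -4 + √(-257 - 165) = -4 + √(-422) = -4 + I*√422 ≈ -4.0 + 20.543*I)
B(Q) = -4 + I*√422
((118872 - 1*(-61524)) + A((7*2)*0))/(B(-388) + 68138) = ((118872 - 1*(-61524)) + (-553 + 2*((7*2)*0)²))/((-4 + I*√422) + 68138) = ((118872 + 61524) + (-553 + 2*(14*0)²))/(68134 + I*√422) = (180396 + (-553 + 2*0²))/(68134 + I*√422) = (180396 + (-553 + 2*0))/(68134 + I*√422) = (180396 + (-553 + 0))/(68134 + I*√422) = (180396 - 553)/(68134 + I*√422) = 179843/(68134 + I*√422)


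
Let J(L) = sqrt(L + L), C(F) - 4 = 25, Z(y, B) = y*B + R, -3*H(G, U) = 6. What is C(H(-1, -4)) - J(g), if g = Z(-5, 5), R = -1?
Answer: 29 - 2*I*sqrt(13) ≈ 29.0 - 7.2111*I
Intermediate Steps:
H(G, U) = -2 (H(G, U) = -1/3*6 = -2)
Z(y, B) = -1 + B*y (Z(y, B) = y*B - 1 = B*y - 1 = -1 + B*y)
C(F) = 29 (C(F) = 4 + 25 = 29)
g = -26 (g = -1 + 5*(-5) = -1 - 25 = -26)
J(L) = sqrt(2)*sqrt(L) (J(L) = sqrt(2*L) = sqrt(2)*sqrt(L))
C(H(-1, -4)) - J(g) = 29 - sqrt(2)*sqrt(-26) = 29 - sqrt(2)*I*sqrt(26) = 29 - 2*I*sqrt(13)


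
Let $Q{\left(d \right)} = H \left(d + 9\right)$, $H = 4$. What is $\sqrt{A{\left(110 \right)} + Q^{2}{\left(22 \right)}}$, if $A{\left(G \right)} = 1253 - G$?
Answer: $\sqrt{16519} \approx 128.53$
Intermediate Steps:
$Q{\left(d \right)} = 36 + 4 d$ ($Q{\left(d \right)} = 4 \left(d + 9\right) = 4 \left(9 + d\right) = 36 + 4 d$)
$\sqrt{A{\left(110 \right)} + Q^{2}{\left(22 \right)}} = \sqrt{\left(1253 - 110\right) + \left(36 + 4 \cdot 22\right)^{2}} = \sqrt{\left(1253 - 110\right) + \left(36 + 88\right)^{2}} = \sqrt{1143 + 124^{2}} = \sqrt{1143 + 15376} = \sqrt{16519}$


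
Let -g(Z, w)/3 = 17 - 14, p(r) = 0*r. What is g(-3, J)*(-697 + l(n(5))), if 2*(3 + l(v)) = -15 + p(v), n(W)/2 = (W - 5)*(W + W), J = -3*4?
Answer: 12735/2 ≈ 6367.5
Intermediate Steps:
J = -12
p(r) = 0
n(W) = 4*W*(-5 + W) (n(W) = 2*((W - 5)*(W + W)) = 2*((-5 + W)*(2*W)) = 2*(2*W*(-5 + W)) = 4*W*(-5 + W))
g(Z, w) = -9 (g(Z, w) = -3*(17 - 14) = -3*3 = -9)
l(v) = -21/2 (l(v) = -3 + (-15 + 0)/2 = -3 + (1/2)*(-15) = -3 - 15/2 = -21/2)
g(-3, J)*(-697 + l(n(5))) = -9*(-697 - 21/2) = -9*(-1415/2) = 12735/2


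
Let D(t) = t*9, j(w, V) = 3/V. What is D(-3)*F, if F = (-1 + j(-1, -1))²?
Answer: -432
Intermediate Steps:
F = 16 (F = (-1 + 3/(-1))² = (-1 + 3*(-1))² = (-1 - 3)² = (-4)² = 16)
D(t) = 9*t
D(-3)*F = (9*(-3))*16 = -27*16 = -432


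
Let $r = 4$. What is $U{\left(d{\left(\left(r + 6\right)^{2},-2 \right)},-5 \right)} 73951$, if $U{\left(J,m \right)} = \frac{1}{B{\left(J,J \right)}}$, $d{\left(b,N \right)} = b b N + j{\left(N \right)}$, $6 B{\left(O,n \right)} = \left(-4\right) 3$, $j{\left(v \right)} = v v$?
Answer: $- \frac{73951}{2} \approx -36976.0$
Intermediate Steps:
$j{\left(v \right)} = v^{2}$
$B{\left(O,n \right)} = -2$ ($B{\left(O,n \right)} = \frac{\left(-4\right) 3}{6} = \frac{1}{6} \left(-12\right) = -2$)
$d{\left(b,N \right)} = N^{2} + N b^{2}$ ($d{\left(b,N \right)} = b b N + N^{2} = b^{2} N + N^{2} = N b^{2} + N^{2} = N^{2} + N b^{2}$)
$U{\left(J,m \right)} = - \frac{1}{2}$ ($U{\left(J,m \right)} = \frac{1}{-2} = - \frac{1}{2}$)
$U{\left(d{\left(\left(r + 6\right)^{2},-2 \right)},-5 \right)} 73951 = \left(- \frac{1}{2}\right) 73951 = - \frac{73951}{2}$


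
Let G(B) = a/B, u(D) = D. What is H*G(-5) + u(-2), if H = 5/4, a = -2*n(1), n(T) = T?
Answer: -3/2 ≈ -1.5000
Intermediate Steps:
a = -2 (a = -2*1 = -2)
H = 5/4 (H = 5*(¼) = 5/4 ≈ 1.2500)
G(B) = -2/B
H*G(-5) + u(-2) = 5*(-2/(-5))/4 - 2 = 5*(-2*(-⅕))/4 - 2 = (5/4)*(⅖) - 2 = ½ - 2 = -3/2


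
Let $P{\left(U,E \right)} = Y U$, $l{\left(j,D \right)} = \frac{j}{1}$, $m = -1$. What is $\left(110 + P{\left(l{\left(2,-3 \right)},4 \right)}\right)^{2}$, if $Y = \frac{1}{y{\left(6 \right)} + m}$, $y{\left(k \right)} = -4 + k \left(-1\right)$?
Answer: $\frac{1459264}{121} \approx 12060.0$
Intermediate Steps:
$l{\left(j,D \right)} = j$ ($l{\left(j,D \right)} = j 1 = j$)
$y{\left(k \right)} = -4 - k$
$Y = - \frac{1}{11}$ ($Y = \frac{1}{\left(-4 - 6\right) - 1} = \frac{1}{-10 - 1} = \frac{1}{-11} = - \frac{1}{11} \approx -0.090909$)
$P{\left(U,E \right)} = - \frac{U}{11}$
$\left(110 + P{\left(l{\left(2,-3 \right)},4 \right)}\right)^{2} = \left(110 - \frac{2}{11}\right)^{2} = \left(\frac{1208}{11}\right)^{2} = \frac{1459264}{121}$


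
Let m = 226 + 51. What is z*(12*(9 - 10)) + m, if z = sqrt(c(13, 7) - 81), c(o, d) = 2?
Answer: 277 - 12*I*sqrt(79) ≈ 277.0 - 106.66*I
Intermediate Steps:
m = 277
z = I*sqrt(79) (z = sqrt(2 - 81) = sqrt(-79) = I*sqrt(79) ≈ 8.8882*I)
z*(12*(9 - 10)) + m = (I*sqrt(79))*(12*(9 - 10)) + 277 = (I*sqrt(79))*(12*(-1)) + 277 = (I*sqrt(79))*(-12) + 277 = -12*I*sqrt(79) + 277 = 277 - 12*I*sqrt(79)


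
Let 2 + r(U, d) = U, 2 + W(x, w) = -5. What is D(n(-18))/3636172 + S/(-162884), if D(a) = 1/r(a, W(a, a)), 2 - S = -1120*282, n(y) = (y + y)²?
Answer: -371525463171843/191600716655528 ≈ -1.9391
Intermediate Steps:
n(y) = 4*y² (n(y) = (2*y)² = 4*y²)
W(x, w) = -7 (W(x, w) = -2 - 5 = -7)
S = 315842 (S = 2 - (-1120)*282 = 2 - 1*(-315840) = 2 + 315840 = 315842)
r(U, d) = -2 + U
D(a) = 1/(-2 + a)
D(n(-18))/3636172 + S/(-162884) = 1/(-2 + 4*(-18)²*3636172) + 315842/(-162884) = (1/3636172)/(-2 + 4*324) + 315842*(-1/162884) = (1/3636172)/(-2 + 1296) - 157921/81442 = (1/3636172)/1294 - 157921/81442 = (1/1294)*(1/3636172) - 157921/81442 = 1/4705206568 - 157921/81442 = -371525463171843/191600716655528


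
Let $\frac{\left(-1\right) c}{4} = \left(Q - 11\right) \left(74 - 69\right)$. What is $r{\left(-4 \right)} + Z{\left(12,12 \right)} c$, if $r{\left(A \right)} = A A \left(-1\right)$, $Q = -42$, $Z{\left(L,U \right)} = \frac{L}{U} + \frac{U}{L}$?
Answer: $2104$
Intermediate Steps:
$r{\left(A \right)} = - A^{2}$ ($r{\left(A \right)} = A^{2} \left(-1\right) = - A^{2}$)
$c = 1060$ ($c = - 4 \left(-42 - 11\right) \left(74 - 69\right) = - 4 \left(\left(-53\right) 5\right) = \left(-4\right) \left(-265\right) = 1060$)
$r{\left(-4 \right)} + Z{\left(12,12 \right)} c = - \left(-4\right)^{2} + \left(\frac{12}{12} + \frac{12}{12}\right) 1060 = \left(-1\right) 16 + \left(12 \cdot \frac{1}{12} + 12 \cdot \frac{1}{12}\right) 1060 = -16 + \left(1 + 1\right) 1060 = -16 + 2 \cdot 1060 = -16 + 2120 = 2104$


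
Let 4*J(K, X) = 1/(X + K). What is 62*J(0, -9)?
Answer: -31/18 ≈ -1.7222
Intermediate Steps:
J(K, X) = 1/(4*(K + X)) (J(K, X) = 1/(4*(X + K)) = 1/(4*(K + X)))
62*J(0, -9) = 62*(1/(4*(0 - 9))) = 62*((¼)/(-9)) = 62*((¼)*(-⅑)) = 62*(-1/36) = -31/18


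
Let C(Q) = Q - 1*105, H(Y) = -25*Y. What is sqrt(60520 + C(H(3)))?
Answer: 2*sqrt(15085) ≈ 245.64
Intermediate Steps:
C(Q) = -105 + Q (C(Q) = Q - 105 = -105 + Q)
sqrt(60520 + C(H(3))) = sqrt(60520 + (-105 - 25*3)) = sqrt(60520 + (-105 - 75)) = sqrt(60520 - 180) = sqrt(60340) = 2*sqrt(15085)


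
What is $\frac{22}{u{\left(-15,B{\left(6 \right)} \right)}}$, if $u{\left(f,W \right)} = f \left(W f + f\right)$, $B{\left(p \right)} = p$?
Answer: $\frac{22}{1575} \approx 0.013968$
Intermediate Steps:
$u{\left(f,W \right)} = f \left(f + W f\right)$
$\frac{22}{u{\left(-15,B{\left(6 \right)} \right)}} = \frac{22}{\left(-15\right)^{2} \left(1 + 6\right)} = \frac{22}{225 \cdot 7} = \frac{22}{1575}$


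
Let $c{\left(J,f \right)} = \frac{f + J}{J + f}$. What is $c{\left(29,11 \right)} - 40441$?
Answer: $-40440$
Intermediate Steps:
$c{\left(J,f \right)} = 1$ ($c{\left(J,f \right)} = \frac{J + f}{J + f} = 1$)
$c{\left(29,11 \right)} - 40441 = 1 - 40441 = -40440$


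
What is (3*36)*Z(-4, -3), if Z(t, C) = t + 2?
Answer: -216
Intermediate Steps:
Z(t, C) = 2 + t
(3*36)*Z(-4, -3) = (3*36)*(2 - 4) = 108*(-2) = -216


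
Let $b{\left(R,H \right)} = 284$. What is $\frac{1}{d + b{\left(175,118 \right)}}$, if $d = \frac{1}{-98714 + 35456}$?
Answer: $\frac{63258}{17965271} \approx 0.0035211$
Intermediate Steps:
$d = - \frac{1}{63258}$ ($d = \frac{1}{-63258} = - \frac{1}{63258} \approx -1.5808 \cdot 10^{-5}$)
$\frac{1}{d + b{\left(175,118 \right)}} = \frac{1}{- \frac{1}{63258} + 284} = \frac{1}{\frac{17965271}{63258}} = \frac{63258}{17965271}$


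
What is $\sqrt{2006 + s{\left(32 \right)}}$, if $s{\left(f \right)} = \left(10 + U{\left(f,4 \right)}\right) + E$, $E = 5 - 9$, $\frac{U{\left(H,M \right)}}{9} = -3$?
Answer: $\sqrt{1985} \approx 44.553$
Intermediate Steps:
$U{\left(H,M \right)} = -27$ ($U{\left(H,M \right)} = 9 \left(-3\right) = -27$)
$E = -4$ ($E = 5 - 9 = -4$)
$s{\left(f \right)} = -21$ ($s{\left(f \right)} = \left(10 - 27\right) - 4 = -17 - 4 = -21$)
$\sqrt{2006 + s{\left(32 \right)}} = \sqrt{2006 - 21} = \sqrt{1985}$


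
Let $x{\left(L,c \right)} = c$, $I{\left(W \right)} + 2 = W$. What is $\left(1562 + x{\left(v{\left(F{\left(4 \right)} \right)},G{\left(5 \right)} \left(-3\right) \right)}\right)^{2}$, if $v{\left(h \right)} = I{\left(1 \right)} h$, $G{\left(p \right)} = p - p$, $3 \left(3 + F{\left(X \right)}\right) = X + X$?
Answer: $2439844$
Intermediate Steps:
$I{\left(W \right)} = -2 + W$
$F{\left(X \right)} = -3 + \frac{2 X}{3}$ ($F{\left(X \right)} = -3 + \frac{X + X}{3} = -3 + \frac{2 X}{3}$)
$G{\left(p \right)} = 0$
$v{\left(h \right)} = - h$ ($v{\left(h \right)} = \left(-2 + 1\right) h = - h$)
$\left(1562 + x{\left(v{\left(F{\left(4 \right)} \right)},G{\left(5 \right)} \left(-3\right) \right)}\right)^{2} = \left(1562 + 0 \left(-3\right)\right)^{2} = \left(1562 + 0\right)^{2} = 1562^{2} = 2439844$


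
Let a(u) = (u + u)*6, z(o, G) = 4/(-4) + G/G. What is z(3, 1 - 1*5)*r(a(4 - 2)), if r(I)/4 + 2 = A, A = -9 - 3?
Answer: 0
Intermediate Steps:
A = -12
z(o, G) = 0 (z(o, G) = 4*(-1/4) + 1 = -1 + 1 = 0)
a(u) = 12*u (a(u) = (2*u)*6 = 12*u)
r(I) = -56 (r(I) = -8 + 4*(-12) = -8 - 48 = -56)
z(3, 1 - 1*5)*r(a(4 - 2)) = 0*(-56) = 0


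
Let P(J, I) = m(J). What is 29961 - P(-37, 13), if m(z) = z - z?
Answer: 29961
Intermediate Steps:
m(z) = 0
P(J, I) = 0
29961 - P(-37, 13) = 29961 - 1*0 = 29961 + 0 = 29961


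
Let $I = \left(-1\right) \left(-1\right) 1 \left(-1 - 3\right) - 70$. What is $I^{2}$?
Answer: $5476$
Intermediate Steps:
$I = -74$ ($I = 1 \cdot 1 \left(-4\right) - 70 = 1 \left(-4\right) - 70 = -4 - 70 = -74$)
$I^{2} = \left(-74\right)^{2} = 5476$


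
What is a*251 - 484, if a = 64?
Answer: 15580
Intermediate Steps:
a*251 - 484 = 64*251 - 484 = 16064 - 484 = 15580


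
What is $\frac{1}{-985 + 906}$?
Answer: $- \frac{1}{79} \approx -0.012658$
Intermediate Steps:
$\frac{1}{-985 + 906} = \frac{1}{-79} = - \frac{1}{79}$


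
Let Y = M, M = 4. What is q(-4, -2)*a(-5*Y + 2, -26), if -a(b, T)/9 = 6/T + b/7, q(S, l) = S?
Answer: -9180/91 ≈ -100.88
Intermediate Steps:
Y = 4
a(b, T) = -54/T - 9*b/7 (a(b, T) = -9*(6/T + b/7) = -54/T - 9*b/7)
q(-4, -2)*a(-5*Y + 2, -26) = -4*(-54/(-26) - 9*(-5*4 + 2)/7) = -4*(-54*(-1/26) - 9*(-20 + 2)/7) = -4*(27/13 - 9/7*(-18)) = -4*(27/13 + 162/7) = -4*2295/91 = -9180/91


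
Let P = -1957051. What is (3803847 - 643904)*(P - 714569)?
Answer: -8442166917660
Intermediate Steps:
(3803847 - 643904)*(P - 714569) = (3803847 - 643904)*(-1957051 - 714569) = 3159943*(-2671620) = -8442166917660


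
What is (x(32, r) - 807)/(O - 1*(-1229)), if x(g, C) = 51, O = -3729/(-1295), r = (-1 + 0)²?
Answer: -244755/398821 ≈ -0.61370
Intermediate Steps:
r = 1 (r = (-1)² = 1)
O = 3729/1295 (O = -3729*(-1/1295) = 3729/1295 ≈ 2.8795)
(x(32, r) - 807)/(O - 1*(-1229)) = (51 - 807)/(3729/1295 - 1*(-1229)) = -756/(3729/1295 + 1229) = -756/1595284/1295 = -756*1295/1595284 = -244755/398821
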